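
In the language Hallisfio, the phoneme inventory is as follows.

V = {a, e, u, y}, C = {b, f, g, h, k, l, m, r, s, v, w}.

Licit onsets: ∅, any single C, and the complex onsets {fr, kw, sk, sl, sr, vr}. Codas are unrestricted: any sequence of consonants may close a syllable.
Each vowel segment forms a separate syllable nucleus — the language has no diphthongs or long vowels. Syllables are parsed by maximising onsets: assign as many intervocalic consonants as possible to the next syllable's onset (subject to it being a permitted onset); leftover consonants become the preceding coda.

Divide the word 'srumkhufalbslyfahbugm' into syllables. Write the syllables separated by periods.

srumk.hu.falb.sly.fah.bugm

Nuclei (vowels): u, u, a, y, a, u → 6 syllables.
V1 /u/ – V2 /u/: /mkh/; trying suffixes from longest down, /h/ is the first permitted one, so coda /mk/ | onset /h/.
V2 /u/ – V3 /a/: /f/ → onset of the next syllable (single consonants are always licit onsets).
V3 /a/ – V4 /y/: /lbsl/ — longest licit onset from the right is /sl/, leaving /lb/ as coda.
V4 /y/ – V5 /a/: just /f/ — single C goes to the following onset.
V5 /a/ – V6 /u/: cluster /hb/ — the longest permitted-onset suffix is /b/; onset = /b/, preceding coda = /h/.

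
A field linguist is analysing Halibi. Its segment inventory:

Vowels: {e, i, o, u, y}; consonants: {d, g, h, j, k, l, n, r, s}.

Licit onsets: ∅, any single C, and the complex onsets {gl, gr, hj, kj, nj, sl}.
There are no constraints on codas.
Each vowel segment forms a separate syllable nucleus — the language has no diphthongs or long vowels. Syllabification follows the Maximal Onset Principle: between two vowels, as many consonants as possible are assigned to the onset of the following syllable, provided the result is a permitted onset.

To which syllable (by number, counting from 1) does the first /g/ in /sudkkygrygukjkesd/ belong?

3

The vowels are u, y, y, u, e — 5 nuclei, so 5 syllables.
V1 /u/ – V2 /y/: cluster /dkk/ — the longest permitted-onset suffix is /k/; onset = /k/, preceding coda = /dk/.
V2 /y/ – V3 /y/: /gr/ is a licit onset in full, so it all attaches to the next syllable.
V3 /y/ – V4 /u/: /g/ is a single consonant, so it becomes the next onset.
V4 /u/ – V5 /e/: /kjk/ — longest licit onset from the right is /k/, leaving /kj/ as coda.
Putting it together: sudk.ky.gry.gukj.kesd.
The first /g/ is in the onset of syllable 3 (/gry/).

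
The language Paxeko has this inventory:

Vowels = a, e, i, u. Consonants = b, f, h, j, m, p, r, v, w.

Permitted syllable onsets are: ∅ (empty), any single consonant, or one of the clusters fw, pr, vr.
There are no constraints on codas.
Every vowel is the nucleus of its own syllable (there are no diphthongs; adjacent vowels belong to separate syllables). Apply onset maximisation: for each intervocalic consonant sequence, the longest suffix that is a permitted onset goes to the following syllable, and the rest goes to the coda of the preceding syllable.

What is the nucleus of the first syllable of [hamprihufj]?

Vowels present: a, i, u; each is a nucleus, giving 3 syllables.
The first nucleus (vowel 1 from the left) is /a/.

a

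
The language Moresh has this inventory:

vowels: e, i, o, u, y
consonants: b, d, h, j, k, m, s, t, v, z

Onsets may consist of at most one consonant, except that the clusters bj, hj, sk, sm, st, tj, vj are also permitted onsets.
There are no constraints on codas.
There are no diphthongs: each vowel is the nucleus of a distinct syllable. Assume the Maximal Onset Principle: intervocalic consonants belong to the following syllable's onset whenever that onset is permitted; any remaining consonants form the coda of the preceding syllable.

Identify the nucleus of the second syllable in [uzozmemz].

Nuclei (vowels): u, o, e → 3 syllables.
The second nucleus (vowel 2 from the left) is /o/.

o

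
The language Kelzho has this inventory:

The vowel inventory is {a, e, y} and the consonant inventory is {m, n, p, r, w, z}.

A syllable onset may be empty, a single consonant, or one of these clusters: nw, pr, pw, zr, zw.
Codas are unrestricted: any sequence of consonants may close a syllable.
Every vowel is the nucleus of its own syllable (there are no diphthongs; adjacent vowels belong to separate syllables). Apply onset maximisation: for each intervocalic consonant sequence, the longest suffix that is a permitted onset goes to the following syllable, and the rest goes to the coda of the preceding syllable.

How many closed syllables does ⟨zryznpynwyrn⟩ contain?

2

The vowels are y, y, y — 3 nuclei, so 3 syllables.
/y…y/ gap (V1→V2): /znp/; trying suffixes from longest down, /p/ is the first permitted one, so coda /zn/ | onset /p/.
/y…y/ gap (V2→V3): /nw/ — entire cluster is a permitted onset → onset /nw/, coda ∅.
So the parse is zryzn.py.nwyrn.
Classifying each syllable: /zryzn/ (closed), /py/ (open), /nwyrn/ (closed).
Closed syllables: 2.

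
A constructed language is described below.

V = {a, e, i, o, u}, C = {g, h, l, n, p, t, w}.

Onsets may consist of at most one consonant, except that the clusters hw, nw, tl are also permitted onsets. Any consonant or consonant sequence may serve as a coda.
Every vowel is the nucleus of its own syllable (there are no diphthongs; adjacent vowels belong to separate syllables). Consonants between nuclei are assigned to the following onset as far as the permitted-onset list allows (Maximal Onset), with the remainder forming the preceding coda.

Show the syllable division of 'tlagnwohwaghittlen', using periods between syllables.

tlag.nwo.hwag.hit.tlen

The vowels are a, o, a, i, e — 5 nuclei, so 5 syllables.
/a…o/ gap (V1→V2): /gnw/; trying suffixes from longest down, /nw/ is the first permitted one, so coda /g/ | onset /nw/.
/o…a/ gap (V2→V3): cluster /hw/ — /hw/ is itself a permitted onset, so the whole cluster goes right; preceding coda = ∅.
/a…i/ gap (V3→V4): /gh/; trying suffixes from longest down, /h/ is the first permitted one, so coda /g/ | onset /h/.
/i…e/ gap (V4→V5): cluster /ttl/ — the longest permitted-onset suffix is /tl/; onset = /tl/, preceding coda = /t/.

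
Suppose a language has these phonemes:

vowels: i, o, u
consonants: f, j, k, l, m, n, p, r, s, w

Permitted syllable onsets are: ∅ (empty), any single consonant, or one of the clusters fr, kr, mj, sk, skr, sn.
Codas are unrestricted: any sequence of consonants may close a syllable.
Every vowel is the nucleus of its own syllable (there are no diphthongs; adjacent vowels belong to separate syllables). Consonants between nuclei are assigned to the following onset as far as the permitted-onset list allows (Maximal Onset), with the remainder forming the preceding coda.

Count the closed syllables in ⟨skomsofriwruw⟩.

The vowels are o, o, i, u — 4 nuclei, so 4 syllables.
/o…o/ gap (V1→V2): /ms/; trying suffixes from longest down, /s/ is the first permitted one, so coda /m/ | onset /s/.
/o…i/ gap (V2→V3): /fr/ is a licit onset in full, so it all attaches to the next syllable.
/i…u/ gap (V3→V4): /wr/ splits as /w/ + /r/ (/r/ is the longest suffix that is a licit onset).
So the parse is skom.so.friw.ruw.
Classifying each syllable: /skom/ (closed), /so/ (open), /friw/ (closed), /ruw/ (closed).
Closed syllables: 3.

3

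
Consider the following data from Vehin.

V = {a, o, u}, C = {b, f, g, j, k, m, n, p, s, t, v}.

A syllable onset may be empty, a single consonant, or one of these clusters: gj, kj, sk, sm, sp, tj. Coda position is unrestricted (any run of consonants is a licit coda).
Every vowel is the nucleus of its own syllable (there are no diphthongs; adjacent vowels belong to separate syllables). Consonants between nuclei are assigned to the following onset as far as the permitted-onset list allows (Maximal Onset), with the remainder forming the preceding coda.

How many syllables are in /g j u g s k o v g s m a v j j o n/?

The vowels are u, o, a, o — 4 nuclei, so 4 syllables.

4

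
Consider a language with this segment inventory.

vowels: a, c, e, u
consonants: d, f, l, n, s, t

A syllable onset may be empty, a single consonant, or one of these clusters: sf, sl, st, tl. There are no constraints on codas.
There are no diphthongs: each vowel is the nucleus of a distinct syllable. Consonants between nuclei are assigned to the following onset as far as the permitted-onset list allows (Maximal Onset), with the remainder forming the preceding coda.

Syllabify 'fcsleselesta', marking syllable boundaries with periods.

Vowels present: c, e, e, e, a; each is a nucleus, giving 5 syllables.
/c…e/ gap (V1→V2): /sl/ — entire cluster is a permitted onset → onset /sl/, coda ∅.
/e…e/ gap (V2→V3): /s/ is a single consonant, so it becomes the next onset.
/e…e/ gap (V3→V4): just /l/ — single C goes to the following onset.
/e…a/ gap (V4→V5): cluster /st/ — /st/ is itself a permitted onset, so the whole cluster goes right; preceding coda = ∅.

fc.sle.se.le.sta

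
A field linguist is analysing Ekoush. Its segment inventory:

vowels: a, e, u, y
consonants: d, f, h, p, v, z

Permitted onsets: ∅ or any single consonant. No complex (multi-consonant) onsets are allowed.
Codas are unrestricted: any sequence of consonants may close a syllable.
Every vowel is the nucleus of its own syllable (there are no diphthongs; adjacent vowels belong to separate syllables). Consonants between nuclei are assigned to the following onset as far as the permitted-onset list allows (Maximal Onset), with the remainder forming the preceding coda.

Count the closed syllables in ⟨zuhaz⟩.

1

Nuclei (vowels): u, a → 2 syllables.
V1 /u/ – V2 /a/: /h/ → onset of the next syllable (single consonants are always licit onsets).
Result: zu.haz.
Classifying each syllable: /zu/ (open), /haz/ (closed).
Closed syllables: 1.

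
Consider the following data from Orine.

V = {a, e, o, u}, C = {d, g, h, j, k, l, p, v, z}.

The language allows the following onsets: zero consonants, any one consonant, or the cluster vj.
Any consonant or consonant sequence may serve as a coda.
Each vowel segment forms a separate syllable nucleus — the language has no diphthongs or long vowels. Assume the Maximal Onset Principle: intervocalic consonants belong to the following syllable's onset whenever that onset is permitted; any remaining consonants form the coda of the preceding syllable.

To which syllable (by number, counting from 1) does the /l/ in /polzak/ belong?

1

Vowels present: o, a; each is a nucleus, giving 2 syllables.
/o…a/ gap (V1→V2): cluster /lz/ — the longest permitted-onset suffix is /z/; onset = /z/, preceding coda = /l/.
Syllabification: pol.zak.
The /l/ is in the coda of syllable 1 (/pol/).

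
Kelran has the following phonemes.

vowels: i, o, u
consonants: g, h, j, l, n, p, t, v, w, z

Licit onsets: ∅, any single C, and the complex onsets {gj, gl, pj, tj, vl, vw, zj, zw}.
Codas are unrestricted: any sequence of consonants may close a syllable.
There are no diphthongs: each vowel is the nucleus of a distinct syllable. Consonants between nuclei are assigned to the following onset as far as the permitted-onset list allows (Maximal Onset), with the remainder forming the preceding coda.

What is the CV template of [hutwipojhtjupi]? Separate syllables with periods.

Nuclei (vowels): u, i, o, u, i → 5 syllables.
V1 /u/ – V2 /i/: /tw/ — longest licit onset from the right is /w/, leaving /t/ as coda.
V2 /i/ – V3 /o/: /p/ is a single consonant, so it becomes the next onset.
V3 /o/ – V4 /u/: /jhtj/ splits as /jh/ + /tj/ (/tj/ is the longest suffix that is a licit onset).
V4 /u/ – V5 /i/: /p/ is a single consonant, so it becomes the next onset.
Syllabification: hut.wi.pojh.tju.pi.
Mapping each syllable to C/V: /hut/ → CVC, /wi/ → CV, /pojh/ → CVCC, /tju/ → CCV, /pi/ → CV.

CVC.CV.CVCC.CCV.CV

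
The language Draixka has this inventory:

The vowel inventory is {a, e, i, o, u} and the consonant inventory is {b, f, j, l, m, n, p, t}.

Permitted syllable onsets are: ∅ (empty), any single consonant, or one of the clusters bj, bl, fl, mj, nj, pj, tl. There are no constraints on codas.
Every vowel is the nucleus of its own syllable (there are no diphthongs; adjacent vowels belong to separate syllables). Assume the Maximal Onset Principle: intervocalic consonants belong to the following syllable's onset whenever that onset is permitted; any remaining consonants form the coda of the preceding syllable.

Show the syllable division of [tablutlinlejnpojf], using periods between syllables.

ta.blu.tlin.lejn.pojf

The vowels are a, u, i, e, o — 5 nuclei, so 5 syllables.
σ1/σ2 boundary: cluster /bl/ — /bl/ is itself a permitted onset, so the whole cluster goes right; preceding coda = ∅.
σ2/σ3 boundary: /tl/ — entire cluster is a permitted onset → onset /tl/, coda ∅.
σ3/σ4 boundary: /nl/ — longest licit onset from the right is /l/, leaving /n/ as coda.
σ4/σ5 boundary: /jnp/ splits as /jn/ + /p/ (/p/ is the longest suffix that is a licit onset).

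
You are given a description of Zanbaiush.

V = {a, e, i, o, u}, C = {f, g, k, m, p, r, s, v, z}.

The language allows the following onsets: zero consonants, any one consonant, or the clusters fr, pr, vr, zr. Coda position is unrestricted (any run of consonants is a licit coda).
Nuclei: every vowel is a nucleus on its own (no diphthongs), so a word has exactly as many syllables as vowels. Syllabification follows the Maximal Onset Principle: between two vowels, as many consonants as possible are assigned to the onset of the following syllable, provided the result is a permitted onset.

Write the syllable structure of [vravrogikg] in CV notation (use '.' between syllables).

The vowels are a, o, i — 3 nuclei, so 3 syllables.
/a…o/ gap (V1→V2): /vr/ is a licit onset in full, so it all attaches to the next syllable.
/o…i/ gap (V2→V3): just /g/ — single C goes to the following onset.
Syllabification: vra.vro.gikg.
Mapping each syllable to C/V: /vra/ → CCV, /vro/ → CCV, /gikg/ → CVCC.

CCV.CCV.CVCC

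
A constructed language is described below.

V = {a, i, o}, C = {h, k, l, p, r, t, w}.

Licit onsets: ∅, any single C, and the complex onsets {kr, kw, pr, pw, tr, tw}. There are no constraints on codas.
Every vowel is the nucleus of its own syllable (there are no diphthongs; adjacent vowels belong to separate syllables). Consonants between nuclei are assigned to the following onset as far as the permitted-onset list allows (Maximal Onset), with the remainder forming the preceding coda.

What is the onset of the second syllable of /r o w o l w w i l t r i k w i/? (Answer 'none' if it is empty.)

w

The vowels are o, o, i, i, i — 5 nuclei, so 5 syllables.
/o…o/ gap (V1→V2): /w/ → onset of the next syllable (single consonants are always licit onsets).
/o…i/ gap (V2→V3): /lww/ — longest licit onset from the right is /w/, leaving /lw/ as coda.
/i…i/ gap (V3→V4): /ltr/; trying suffixes from longest down, /tr/ is the first permitted one, so coda /l/ | onset /tr/.
/i…i/ gap (V4→V5): /kw/ is a licit onset in full, so it all attaches to the next syllable.
Putting it together: ro.wolw.wil.tri.kwi.
Syllable 2 is /wolw/: onset /w/, nucleus /o/, coda /lw/.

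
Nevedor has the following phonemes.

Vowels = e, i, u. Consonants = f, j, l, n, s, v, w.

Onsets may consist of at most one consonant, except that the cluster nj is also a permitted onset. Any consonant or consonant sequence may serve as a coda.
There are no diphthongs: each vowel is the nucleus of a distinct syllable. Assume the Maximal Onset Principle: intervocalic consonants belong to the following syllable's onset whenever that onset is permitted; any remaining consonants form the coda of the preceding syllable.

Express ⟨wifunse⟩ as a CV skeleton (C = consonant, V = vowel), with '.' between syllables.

Vowels present: i, u, e; each is a nucleus, giving 3 syllables.
V1 /i/ – V2 /u/: just /f/ — single C goes to the following onset.
V2 /u/ – V3 /e/: /ns/ splits as /n/ + /s/ (/s/ is the longest suffix that is a licit onset).
Result: wi.fun.se.
Mapping each syllable to C/V: /wi/ → CV, /fun/ → CVC, /se/ → CV.

CV.CVC.CV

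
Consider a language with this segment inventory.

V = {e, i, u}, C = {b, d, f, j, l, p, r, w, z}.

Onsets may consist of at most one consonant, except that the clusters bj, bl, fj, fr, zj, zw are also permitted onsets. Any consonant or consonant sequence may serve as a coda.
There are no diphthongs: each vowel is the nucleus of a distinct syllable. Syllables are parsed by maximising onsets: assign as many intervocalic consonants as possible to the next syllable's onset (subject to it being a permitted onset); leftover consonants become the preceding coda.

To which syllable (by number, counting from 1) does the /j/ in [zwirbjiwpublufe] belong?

Vowels present: i, i, u, u, e; each is a nucleus, giving 5 syllables.
V1 /i/ – V2 /i/: cluster /rbj/ — the longest permitted-onset suffix is /bj/; onset = /bj/, preceding coda = /r/.
V2 /i/ – V3 /u/: /wp/ splits as /w/ + /p/ (/p/ is the longest suffix that is a licit onset).
V3 /u/ – V4 /u/: /bl/ — entire cluster is a permitted onset → onset /bl/, coda ∅.
V4 /u/ – V5 /e/: /f/ → onset of the next syllable (single consonants are always licit onsets).
Result: zwir.bjiw.pu.blu.fe.
The /j/ is in the onset of syllable 2 (/bjiw/).

2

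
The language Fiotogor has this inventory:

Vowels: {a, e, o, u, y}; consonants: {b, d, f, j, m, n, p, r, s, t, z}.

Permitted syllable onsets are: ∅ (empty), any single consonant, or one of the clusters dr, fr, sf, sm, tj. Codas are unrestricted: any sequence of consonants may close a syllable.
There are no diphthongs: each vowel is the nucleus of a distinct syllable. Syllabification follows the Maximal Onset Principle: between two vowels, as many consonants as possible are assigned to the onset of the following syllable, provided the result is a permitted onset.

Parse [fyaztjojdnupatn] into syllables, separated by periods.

Nuclei (vowels): y, a, o, u, a → 5 syllables.
/y…a/ gap (V1→V2): hiatus — the boundary sits between the two vowels.
/a…o/ gap (V2→V3): /ztj/; trying suffixes from longest down, /tj/ is the first permitted one, so coda /z/ | onset /tj/.
/o…u/ gap (V3→V4): cluster /jdn/ — the longest permitted-onset suffix is /n/; onset = /n/, preceding coda = /jd/.
/u…a/ gap (V4→V5): /p/ is a single consonant, so it becomes the next onset.

fy.az.tjojd.nu.patn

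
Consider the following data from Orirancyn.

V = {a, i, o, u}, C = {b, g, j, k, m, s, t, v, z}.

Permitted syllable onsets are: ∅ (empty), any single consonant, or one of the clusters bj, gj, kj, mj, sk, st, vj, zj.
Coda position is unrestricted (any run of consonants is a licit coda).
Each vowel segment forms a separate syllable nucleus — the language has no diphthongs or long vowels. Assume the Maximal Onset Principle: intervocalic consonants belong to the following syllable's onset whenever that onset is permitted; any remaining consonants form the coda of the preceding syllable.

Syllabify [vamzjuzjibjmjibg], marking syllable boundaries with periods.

Nuclei (vowels): a, u, i, i → 4 syllables.
/a…u/ gap (V1→V2): /mzj/; trying suffixes from longest down, /zj/ is the first permitted one, so coda /m/ | onset /zj/.
/u…i/ gap (V2→V3): /zj/ — entire cluster is a permitted onset → onset /zj/, coda ∅.
/i…i/ gap (V3→V4): /bjmj/ splits as /bj/ + /mj/ (/mj/ is the longest suffix that is a licit onset).

vam.zju.zjibj.mjibg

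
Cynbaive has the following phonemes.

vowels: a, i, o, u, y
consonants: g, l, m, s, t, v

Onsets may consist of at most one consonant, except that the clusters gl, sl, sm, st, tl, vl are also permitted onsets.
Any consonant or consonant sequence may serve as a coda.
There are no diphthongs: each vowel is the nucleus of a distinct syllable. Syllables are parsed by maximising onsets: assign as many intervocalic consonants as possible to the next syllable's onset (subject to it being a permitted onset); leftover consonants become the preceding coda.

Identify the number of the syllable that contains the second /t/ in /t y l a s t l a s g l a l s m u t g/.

3

Vowels present: y, a, a, a, u; each is a nucleus, giving 5 syllables.
Between /y/ (V1) and /a/ (V2): /l/ → onset of the next syllable (single consonants are always licit onsets).
Between /a/ (V2) and /a/ (V3): /stl/ splits as /s/ + /tl/ (/tl/ is the longest suffix that is a licit onset).
Between /a/ (V3) and /a/ (V4): cluster /sgl/ — the longest permitted-onset suffix is /gl/; onset = /gl/, preceding coda = /s/.
Between /a/ (V4) and /u/ (V5): /lsm/ splits as /l/ + /sm/ (/sm/ is the longest suffix that is a licit onset).
Putting it together: ty.las.tlas.glal.smutg.
The second /t/ is in the onset of syllable 3 (/tlas/).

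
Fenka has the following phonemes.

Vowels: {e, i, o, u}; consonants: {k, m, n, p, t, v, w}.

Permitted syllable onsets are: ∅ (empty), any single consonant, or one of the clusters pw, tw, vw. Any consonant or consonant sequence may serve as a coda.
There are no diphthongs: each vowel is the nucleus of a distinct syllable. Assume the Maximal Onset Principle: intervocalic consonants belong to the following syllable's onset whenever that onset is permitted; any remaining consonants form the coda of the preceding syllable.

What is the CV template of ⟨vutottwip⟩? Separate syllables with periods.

Vowels present: u, o, i; each is a nucleus, giving 3 syllables.
V1 /u/ – V2 /o/: /t/ → onset of the next syllable (single consonants are always licit onsets).
V2 /o/ – V3 /i/: /ttw/ — longest licit onset from the right is /tw/, leaving /t/ as coda.
So the parse is vu.tot.twip.
Mapping each syllable to C/V: /vu/ → CV, /tot/ → CVC, /twip/ → CCVC.

CV.CVC.CCVC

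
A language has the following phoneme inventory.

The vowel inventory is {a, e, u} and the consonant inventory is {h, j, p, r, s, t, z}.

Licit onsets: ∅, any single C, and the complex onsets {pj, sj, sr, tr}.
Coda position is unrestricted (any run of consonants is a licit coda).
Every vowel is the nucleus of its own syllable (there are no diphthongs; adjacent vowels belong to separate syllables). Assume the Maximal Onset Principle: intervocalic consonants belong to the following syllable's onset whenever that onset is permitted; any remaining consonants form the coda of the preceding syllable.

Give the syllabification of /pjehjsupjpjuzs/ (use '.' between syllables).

pjehj.supj.pjuzs

Vowels present: e, u, u; each is a nucleus, giving 3 syllables.
/e…u/ gap (V1→V2): cluster /hjs/ — the longest permitted-onset suffix is /s/; onset = /s/, preceding coda = /hj/.
/u…u/ gap (V2→V3): cluster /pjpj/ — the longest permitted-onset suffix is /pj/; onset = /pj/, preceding coda = /pj/.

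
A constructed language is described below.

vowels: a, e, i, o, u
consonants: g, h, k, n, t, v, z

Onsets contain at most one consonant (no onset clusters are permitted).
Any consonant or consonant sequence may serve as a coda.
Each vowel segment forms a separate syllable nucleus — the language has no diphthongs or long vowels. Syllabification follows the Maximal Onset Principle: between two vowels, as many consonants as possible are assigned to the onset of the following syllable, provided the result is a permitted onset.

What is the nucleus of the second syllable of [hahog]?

o

Nuclei (vowels): a, o → 2 syllables.
The second nucleus (vowel 2 from the left) is /o/.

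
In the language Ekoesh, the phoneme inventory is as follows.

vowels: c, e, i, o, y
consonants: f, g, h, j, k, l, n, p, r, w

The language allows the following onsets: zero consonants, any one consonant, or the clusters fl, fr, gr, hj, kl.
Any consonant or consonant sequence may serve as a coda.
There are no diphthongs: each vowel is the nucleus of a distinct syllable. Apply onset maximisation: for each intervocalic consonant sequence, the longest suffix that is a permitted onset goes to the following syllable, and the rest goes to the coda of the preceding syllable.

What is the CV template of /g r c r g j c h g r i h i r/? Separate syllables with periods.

CCVCC.CVC.CCV.CVC

The vowels are c, c, i, i — 4 nuclei, so 4 syllables.
Between /c/ (V1) and /c/ (V2): /rgj/ splits as /rg/ + /j/ (/j/ is the longest suffix that is a licit onset).
Between /c/ (V2) and /i/ (V3): cluster /hgr/ — the longest permitted-onset suffix is /gr/; onset = /gr/, preceding coda = /h/.
Between /i/ (V3) and /i/ (V4): /h/ is a single consonant, so it becomes the next onset.
Result: grcrg.jch.gri.hir.
Mapping each syllable to C/V: /grcrg/ → CCVCC, /jch/ → CVC, /gri/ → CCV, /hir/ → CVC.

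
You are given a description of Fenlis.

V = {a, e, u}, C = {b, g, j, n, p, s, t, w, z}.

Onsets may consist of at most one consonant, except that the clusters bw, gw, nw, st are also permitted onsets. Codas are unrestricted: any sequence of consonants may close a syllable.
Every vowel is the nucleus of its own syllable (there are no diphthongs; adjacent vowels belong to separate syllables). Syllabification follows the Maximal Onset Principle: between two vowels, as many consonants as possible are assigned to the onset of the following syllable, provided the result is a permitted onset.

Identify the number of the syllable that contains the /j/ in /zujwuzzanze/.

Nuclei (vowels): u, u, a, e → 4 syllables.
Between /u/ (V1) and /u/ (V2): cluster /jw/ — the longest permitted-onset suffix is /w/; onset = /w/, preceding coda = /j/.
Between /u/ (V2) and /a/ (V3): /zz/ — longest licit onset from the right is /z/, leaving /z/ as coda.
Between /a/ (V3) and /e/ (V4): cluster /nz/ — the longest permitted-onset suffix is /z/; onset = /z/, preceding coda = /n/.
So the parse is zuj.wuz.zan.ze.
The /j/ is in the coda of syllable 1 (/zuj/).

1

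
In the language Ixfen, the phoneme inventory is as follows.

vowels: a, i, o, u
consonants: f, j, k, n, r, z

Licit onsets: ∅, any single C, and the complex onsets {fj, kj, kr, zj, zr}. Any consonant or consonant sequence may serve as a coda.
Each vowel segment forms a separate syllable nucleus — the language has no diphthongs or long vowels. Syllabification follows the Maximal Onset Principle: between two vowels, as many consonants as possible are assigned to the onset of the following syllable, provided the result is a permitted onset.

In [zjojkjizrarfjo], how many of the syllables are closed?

The vowels are o, i, a, o — 4 nuclei, so 4 syllables.
σ1/σ2 boundary: cluster /jkj/ — the longest permitted-onset suffix is /kj/; onset = /kj/, preceding coda = /j/.
σ2/σ3 boundary: /zr/ is a licit onset in full, so it all attaches to the next syllable.
σ3/σ4 boundary: /rfj/; trying suffixes from longest down, /fj/ is the first permitted one, so coda /r/ | onset /fj/.
So the parse is zjoj.kji.zrar.fjo.
Classifying each syllable: /zjoj/ (closed), /kji/ (open), /zrar/ (closed), /fjo/ (open).
Closed syllables: 2.

2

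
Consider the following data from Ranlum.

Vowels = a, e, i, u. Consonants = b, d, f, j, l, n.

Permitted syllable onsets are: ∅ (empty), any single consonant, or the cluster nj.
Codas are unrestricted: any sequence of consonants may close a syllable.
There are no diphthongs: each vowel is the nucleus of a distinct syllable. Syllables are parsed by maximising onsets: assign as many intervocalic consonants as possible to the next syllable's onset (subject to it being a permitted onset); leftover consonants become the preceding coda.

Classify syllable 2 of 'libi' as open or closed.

The vowels are i, i — 2 nuclei, so 2 syllables.
Between /i/ (V1) and /i/ (V2): just /b/ — single C goes to the following onset.
Putting it together: li.bi.
Syllable 2 is /bi/; it ends in its nucleus with no coda, so it is open.

open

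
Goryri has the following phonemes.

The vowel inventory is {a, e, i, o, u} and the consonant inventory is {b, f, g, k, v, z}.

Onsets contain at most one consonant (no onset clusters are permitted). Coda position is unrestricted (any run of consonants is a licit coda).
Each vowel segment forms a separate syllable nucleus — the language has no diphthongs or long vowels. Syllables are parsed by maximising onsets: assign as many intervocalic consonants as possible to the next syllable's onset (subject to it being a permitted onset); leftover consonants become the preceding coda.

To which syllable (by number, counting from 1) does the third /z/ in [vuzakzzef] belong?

3

The vowels are u, a, e — 3 nuclei, so 3 syllables.
Between /u/ (V1) and /a/ (V2): /z/ → onset of the next syllable (single consonants are always licit onsets).
Between /a/ (V2) and /e/ (V3): /kzz/; trying suffixes from longest down, /z/ is the first permitted one, so coda /kz/ | onset /z/.
Syllabification: vu.zakz.zef.
The third /z/ is in the onset of syllable 3 (/zef/).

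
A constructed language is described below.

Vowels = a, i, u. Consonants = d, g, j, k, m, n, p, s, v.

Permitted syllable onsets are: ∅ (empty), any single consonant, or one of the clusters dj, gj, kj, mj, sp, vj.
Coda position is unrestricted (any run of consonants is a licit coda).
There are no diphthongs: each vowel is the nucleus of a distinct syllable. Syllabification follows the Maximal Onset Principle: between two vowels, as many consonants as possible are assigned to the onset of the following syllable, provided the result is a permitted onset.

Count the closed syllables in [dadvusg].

The vowels are a, u — 2 nuclei, so 2 syllables.
V1 /a/ – V2 /u/: cluster /dv/ — the longest permitted-onset suffix is /v/; onset = /v/, preceding coda = /d/.
Result: dad.vusg.
Classifying each syllable: /dad/ (closed), /vusg/ (closed).
Closed syllables: 2.

2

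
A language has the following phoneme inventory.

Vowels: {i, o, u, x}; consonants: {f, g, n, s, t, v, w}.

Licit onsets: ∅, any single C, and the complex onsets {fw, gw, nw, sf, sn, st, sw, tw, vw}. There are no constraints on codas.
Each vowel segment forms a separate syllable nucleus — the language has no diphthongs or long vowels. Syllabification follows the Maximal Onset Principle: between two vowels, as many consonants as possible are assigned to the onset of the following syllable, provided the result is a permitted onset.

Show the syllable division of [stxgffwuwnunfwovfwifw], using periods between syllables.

Nuclei (vowels): x, u, u, o, i → 5 syllables.
Between /x/ (V1) and /u/ (V2): /gffw/ splits as /gf/ + /fw/ (/fw/ is the longest suffix that is a licit onset).
Between /u/ (V2) and /u/ (V3): /wn/; trying suffixes from longest down, /n/ is the first permitted one, so coda /w/ | onset /n/.
Between /u/ (V3) and /o/ (V4): /nfw/ — longest licit onset from the right is /fw/, leaving /n/ as coda.
Between /o/ (V4) and /i/ (V5): /vfw/; trying suffixes from longest down, /fw/ is the first permitted one, so coda /v/ | onset /fw/.

stxgf.fwuw.nun.fwov.fwifw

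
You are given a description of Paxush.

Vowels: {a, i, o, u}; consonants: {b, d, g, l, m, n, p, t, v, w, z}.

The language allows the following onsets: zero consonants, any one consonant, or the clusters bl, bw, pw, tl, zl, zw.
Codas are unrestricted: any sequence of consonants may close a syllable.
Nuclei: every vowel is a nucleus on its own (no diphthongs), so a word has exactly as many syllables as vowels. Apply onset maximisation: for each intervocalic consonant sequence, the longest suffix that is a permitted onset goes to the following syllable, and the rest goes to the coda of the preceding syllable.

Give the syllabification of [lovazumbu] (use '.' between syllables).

lo.va.zum.bu

The vowels are o, a, u, u — 4 nuclei, so 4 syllables.
/o…a/ gap (V1→V2): /v/ is a single consonant, so it becomes the next onset.
/a…u/ gap (V2→V3): /z/ → onset of the next syllable (single consonants are always licit onsets).
/u…u/ gap (V3→V4): /mb/; trying suffixes from longest down, /b/ is the first permitted one, so coda /m/ | onset /b/.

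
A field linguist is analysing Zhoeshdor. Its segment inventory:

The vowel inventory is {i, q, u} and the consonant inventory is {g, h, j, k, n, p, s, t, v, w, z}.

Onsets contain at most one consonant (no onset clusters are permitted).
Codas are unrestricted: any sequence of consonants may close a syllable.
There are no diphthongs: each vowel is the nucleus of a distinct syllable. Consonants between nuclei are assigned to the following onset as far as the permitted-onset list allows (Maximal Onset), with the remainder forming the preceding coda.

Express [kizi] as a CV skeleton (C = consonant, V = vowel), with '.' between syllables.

The vowels are i, i — 2 nuclei, so 2 syllables.
V1 /i/ – V2 /i/: /z/ is a single consonant, so it becomes the next onset.
So the parse is ki.zi.
Mapping each syllable to C/V: /ki/ → CV, /zi/ → CV.

CV.CV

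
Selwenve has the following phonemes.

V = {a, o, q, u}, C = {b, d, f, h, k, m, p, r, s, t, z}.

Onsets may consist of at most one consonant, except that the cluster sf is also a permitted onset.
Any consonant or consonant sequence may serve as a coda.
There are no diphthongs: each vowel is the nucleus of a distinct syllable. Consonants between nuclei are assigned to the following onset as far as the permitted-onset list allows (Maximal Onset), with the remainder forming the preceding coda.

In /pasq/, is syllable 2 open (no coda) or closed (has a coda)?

Vowels present: a, q; each is a nucleus, giving 2 syllables.
σ1/σ2 boundary: /s/ is a single consonant, so it becomes the next onset.
So the parse is pa.sq.
Syllable 2 is /sq/; it ends in its nucleus with no coda, so it is open.

open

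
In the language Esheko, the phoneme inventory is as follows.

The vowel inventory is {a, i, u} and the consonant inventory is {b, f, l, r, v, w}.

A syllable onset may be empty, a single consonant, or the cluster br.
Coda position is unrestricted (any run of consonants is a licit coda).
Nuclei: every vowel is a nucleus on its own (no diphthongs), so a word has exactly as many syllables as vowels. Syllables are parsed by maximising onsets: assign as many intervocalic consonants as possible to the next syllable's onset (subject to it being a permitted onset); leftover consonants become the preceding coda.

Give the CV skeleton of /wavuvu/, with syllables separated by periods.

Nuclei (vowels): a, u, u → 3 syllables.
/a…u/ gap (V1→V2): just /v/ — single C goes to the following onset.
/u…u/ gap (V2→V3): /v/ is a single consonant, so it becomes the next onset.
Syllabification: wa.vu.vu.
Mapping each syllable to C/V: /wa/ → CV, /vu/ → CV, /vu/ → CV.

CV.CV.CV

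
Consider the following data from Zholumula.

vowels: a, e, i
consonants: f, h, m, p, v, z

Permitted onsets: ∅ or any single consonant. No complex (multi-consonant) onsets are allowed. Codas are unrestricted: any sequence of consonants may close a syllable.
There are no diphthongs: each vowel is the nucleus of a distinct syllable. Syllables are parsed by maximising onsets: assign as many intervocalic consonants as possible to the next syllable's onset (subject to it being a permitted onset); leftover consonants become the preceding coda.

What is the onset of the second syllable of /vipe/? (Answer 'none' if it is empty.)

The vowels are i, e — 2 nuclei, so 2 syllables.
σ1/σ2 boundary: just /p/ — single C goes to the following onset.
Syllabification: vi.pe.
Syllable 2 is /pe/: onset /p/, nucleus /e/, coda ∅.

p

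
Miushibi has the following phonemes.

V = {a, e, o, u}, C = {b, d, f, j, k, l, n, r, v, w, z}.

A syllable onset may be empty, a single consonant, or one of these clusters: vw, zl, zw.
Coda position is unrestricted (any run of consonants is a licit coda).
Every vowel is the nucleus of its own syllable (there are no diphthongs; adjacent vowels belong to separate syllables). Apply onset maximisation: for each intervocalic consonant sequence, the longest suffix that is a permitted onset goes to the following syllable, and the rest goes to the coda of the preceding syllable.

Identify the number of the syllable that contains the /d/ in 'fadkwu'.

Vowels present: a, u; each is a nucleus, giving 2 syllables.
/a…u/ gap (V1→V2): /dkw/ splits as /dk/ + /w/ (/w/ is the longest suffix that is a licit onset).
Syllabification: fadk.wu.
The /d/ is in the coda of syllable 1 (/fadk/).

1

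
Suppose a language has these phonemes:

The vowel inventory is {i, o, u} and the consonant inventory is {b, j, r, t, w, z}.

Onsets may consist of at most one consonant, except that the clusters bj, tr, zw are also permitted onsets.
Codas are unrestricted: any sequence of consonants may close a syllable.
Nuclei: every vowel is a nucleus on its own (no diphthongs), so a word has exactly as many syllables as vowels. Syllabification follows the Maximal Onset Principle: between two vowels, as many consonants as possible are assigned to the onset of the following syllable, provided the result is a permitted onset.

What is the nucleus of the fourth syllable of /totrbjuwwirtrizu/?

Vowels present: o, u, i, i, u; each is a nucleus, giving 5 syllables.
The fourth nucleus (vowel 4 from the left) is /i/.

i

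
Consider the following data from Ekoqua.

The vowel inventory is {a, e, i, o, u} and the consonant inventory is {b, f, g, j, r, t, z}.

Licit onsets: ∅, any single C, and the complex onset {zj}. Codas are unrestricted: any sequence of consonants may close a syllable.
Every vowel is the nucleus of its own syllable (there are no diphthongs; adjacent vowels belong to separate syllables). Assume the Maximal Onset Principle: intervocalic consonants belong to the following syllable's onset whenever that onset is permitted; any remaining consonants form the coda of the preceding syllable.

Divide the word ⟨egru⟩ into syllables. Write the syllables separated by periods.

The vowels are e, u — 2 nuclei, so 2 syllables.
σ1/σ2 boundary: cluster /gr/ — the longest permitted-onset suffix is /r/; onset = /r/, preceding coda = /g/.

eg.ru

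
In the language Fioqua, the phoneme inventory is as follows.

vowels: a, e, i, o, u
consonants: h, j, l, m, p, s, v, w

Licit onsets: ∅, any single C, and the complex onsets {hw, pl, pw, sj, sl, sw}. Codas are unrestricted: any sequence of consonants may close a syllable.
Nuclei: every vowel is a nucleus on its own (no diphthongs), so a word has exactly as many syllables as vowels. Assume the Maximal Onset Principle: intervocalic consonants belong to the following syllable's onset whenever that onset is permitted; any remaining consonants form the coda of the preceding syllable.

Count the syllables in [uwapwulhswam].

4

The vowels are u, a, u, a — 4 nuclei, so 4 syllables.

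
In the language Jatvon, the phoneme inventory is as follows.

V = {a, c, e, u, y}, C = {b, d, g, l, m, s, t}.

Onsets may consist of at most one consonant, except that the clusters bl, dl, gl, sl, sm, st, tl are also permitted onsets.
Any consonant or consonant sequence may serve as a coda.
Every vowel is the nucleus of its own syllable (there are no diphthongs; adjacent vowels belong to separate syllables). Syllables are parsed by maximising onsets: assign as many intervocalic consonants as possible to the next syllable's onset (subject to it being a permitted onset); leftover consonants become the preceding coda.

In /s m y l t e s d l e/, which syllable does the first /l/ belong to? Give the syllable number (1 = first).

1

The vowels are y, e, e — 3 nuclei, so 3 syllables.
Between /y/ (V1) and /e/ (V2): /lt/; trying suffixes from longest down, /t/ is the first permitted one, so coda /l/ | onset /t/.
Between /e/ (V2) and /e/ (V3): /sdl/ — longest licit onset from the right is /dl/, leaving /s/ as coda.
So the parse is smyl.tes.dle.
The first /l/ is in the coda of syllable 1 (/smyl/).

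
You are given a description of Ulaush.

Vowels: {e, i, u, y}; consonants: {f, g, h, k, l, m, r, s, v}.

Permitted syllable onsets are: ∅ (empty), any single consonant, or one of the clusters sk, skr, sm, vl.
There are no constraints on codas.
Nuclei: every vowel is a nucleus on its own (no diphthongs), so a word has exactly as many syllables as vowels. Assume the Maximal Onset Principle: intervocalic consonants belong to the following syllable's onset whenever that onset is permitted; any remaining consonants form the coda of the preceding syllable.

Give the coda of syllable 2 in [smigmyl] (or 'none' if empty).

Vowels present: i, y; each is a nucleus, giving 2 syllables.
σ1/σ2 boundary: /gm/ — longest licit onset from the right is /m/, leaving /g/ as coda.
Putting it together: smig.myl.
Syllable 2 is /myl/: onset /m/, nucleus /y/, coda /l/.

l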